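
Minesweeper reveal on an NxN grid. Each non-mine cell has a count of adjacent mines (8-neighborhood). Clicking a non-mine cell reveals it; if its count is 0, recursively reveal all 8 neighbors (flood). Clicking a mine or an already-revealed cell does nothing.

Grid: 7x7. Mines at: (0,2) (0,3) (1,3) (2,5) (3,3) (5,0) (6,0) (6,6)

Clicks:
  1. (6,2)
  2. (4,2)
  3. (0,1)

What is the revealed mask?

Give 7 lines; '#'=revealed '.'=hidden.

Answer: .#.....
.......
.......
....###
.######
.######
.#####.

Derivation:
Click 1 (6,2) count=0: revealed 20 new [(3,4) (3,5) (3,6) (4,1) (4,2) (4,3) (4,4) (4,5) (4,6) (5,1) (5,2) (5,3) (5,4) (5,5) (5,6) (6,1) (6,2) (6,3) (6,4) (6,5)] -> total=20
Click 2 (4,2) count=1: revealed 0 new [(none)] -> total=20
Click 3 (0,1) count=1: revealed 1 new [(0,1)] -> total=21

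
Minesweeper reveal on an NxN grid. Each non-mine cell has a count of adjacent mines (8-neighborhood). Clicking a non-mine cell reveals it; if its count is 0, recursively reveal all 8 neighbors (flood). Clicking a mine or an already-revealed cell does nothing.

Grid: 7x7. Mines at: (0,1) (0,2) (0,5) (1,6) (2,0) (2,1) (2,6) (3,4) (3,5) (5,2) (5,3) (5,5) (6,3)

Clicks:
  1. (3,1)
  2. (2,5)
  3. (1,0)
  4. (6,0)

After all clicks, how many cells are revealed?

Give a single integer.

Answer: 10

Derivation:
Click 1 (3,1) count=2: revealed 1 new [(3,1)] -> total=1
Click 2 (2,5) count=4: revealed 1 new [(2,5)] -> total=2
Click 3 (1,0) count=3: revealed 1 new [(1,0)] -> total=3
Click 4 (6,0) count=0: revealed 7 new [(3,0) (4,0) (4,1) (5,0) (5,1) (6,0) (6,1)] -> total=10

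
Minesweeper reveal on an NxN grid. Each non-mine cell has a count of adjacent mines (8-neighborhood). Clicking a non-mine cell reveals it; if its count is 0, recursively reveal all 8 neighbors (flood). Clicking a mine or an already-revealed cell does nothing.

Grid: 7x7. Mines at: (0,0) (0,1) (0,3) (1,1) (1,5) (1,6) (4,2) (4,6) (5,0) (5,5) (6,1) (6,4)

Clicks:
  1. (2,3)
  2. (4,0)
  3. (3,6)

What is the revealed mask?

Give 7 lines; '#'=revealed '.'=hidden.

Click 1 (2,3) count=0: revealed 14 new [(1,2) (1,3) (1,4) (2,2) (2,3) (2,4) (2,5) (3,2) (3,3) (3,4) (3,5) (4,3) (4,4) (4,5)] -> total=14
Click 2 (4,0) count=1: revealed 1 new [(4,0)] -> total=15
Click 3 (3,6) count=1: revealed 1 new [(3,6)] -> total=16

Answer: .......
..###..
..####.
..#####
#..###.
.......
.......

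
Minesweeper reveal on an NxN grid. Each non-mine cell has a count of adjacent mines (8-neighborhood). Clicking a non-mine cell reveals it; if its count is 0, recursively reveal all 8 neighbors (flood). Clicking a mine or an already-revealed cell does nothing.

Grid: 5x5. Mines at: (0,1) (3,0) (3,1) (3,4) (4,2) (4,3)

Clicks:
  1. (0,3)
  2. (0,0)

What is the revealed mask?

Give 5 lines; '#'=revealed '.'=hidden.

Click 1 (0,3) count=0: revealed 9 new [(0,2) (0,3) (0,4) (1,2) (1,3) (1,4) (2,2) (2,3) (2,4)] -> total=9
Click 2 (0,0) count=1: revealed 1 new [(0,0)] -> total=10

Answer: #.###
..###
..###
.....
.....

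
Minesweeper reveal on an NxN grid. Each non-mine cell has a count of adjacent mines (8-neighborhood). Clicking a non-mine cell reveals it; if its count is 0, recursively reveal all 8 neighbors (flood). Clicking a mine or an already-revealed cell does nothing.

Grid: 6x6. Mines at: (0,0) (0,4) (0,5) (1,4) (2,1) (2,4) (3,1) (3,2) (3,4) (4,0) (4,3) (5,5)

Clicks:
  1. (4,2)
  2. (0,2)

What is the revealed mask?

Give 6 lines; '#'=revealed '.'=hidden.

Answer: .###..
.###..
......
......
..#...
......

Derivation:
Click 1 (4,2) count=3: revealed 1 new [(4,2)] -> total=1
Click 2 (0,2) count=0: revealed 6 new [(0,1) (0,2) (0,3) (1,1) (1,2) (1,3)] -> total=7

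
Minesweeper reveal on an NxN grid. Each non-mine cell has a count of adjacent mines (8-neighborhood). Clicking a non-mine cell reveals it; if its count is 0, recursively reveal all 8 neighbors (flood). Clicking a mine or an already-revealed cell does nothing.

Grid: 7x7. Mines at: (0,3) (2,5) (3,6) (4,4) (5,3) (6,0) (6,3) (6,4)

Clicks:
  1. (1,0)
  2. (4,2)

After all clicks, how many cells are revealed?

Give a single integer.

Answer: 25

Derivation:
Click 1 (1,0) count=0: revealed 25 new [(0,0) (0,1) (0,2) (1,0) (1,1) (1,2) (1,3) (1,4) (2,0) (2,1) (2,2) (2,3) (2,4) (3,0) (3,1) (3,2) (3,3) (3,4) (4,0) (4,1) (4,2) (4,3) (5,0) (5,1) (5,2)] -> total=25
Click 2 (4,2) count=1: revealed 0 new [(none)] -> total=25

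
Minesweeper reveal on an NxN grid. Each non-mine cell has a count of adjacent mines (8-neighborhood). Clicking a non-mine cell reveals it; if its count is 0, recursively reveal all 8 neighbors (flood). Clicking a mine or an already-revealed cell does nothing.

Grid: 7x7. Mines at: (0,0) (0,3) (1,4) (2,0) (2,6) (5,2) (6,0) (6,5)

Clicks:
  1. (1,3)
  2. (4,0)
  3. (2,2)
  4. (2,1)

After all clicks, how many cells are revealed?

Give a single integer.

Answer: 28

Derivation:
Click 1 (1,3) count=2: revealed 1 new [(1,3)] -> total=1
Click 2 (4,0) count=0: revealed 6 new [(3,0) (3,1) (4,0) (4,1) (5,0) (5,1)] -> total=7
Click 3 (2,2) count=0: revealed 21 new [(1,1) (1,2) (2,1) (2,2) (2,3) (2,4) (2,5) (3,2) (3,3) (3,4) (3,5) (3,6) (4,2) (4,3) (4,4) (4,5) (4,6) (5,3) (5,4) (5,5) (5,6)] -> total=28
Click 4 (2,1) count=1: revealed 0 new [(none)] -> total=28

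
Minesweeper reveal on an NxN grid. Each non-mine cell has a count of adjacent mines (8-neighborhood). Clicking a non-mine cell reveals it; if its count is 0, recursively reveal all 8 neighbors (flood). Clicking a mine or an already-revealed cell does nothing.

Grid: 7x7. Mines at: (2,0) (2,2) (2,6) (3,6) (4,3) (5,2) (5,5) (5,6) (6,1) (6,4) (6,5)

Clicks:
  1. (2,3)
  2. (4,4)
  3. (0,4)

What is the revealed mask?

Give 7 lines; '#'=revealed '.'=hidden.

Answer: #######
#######
...###.
...###.
....#..
.......
.......

Derivation:
Click 1 (2,3) count=1: revealed 1 new [(2,3)] -> total=1
Click 2 (4,4) count=2: revealed 1 new [(4,4)] -> total=2
Click 3 (0,4) count=0: revealed 19 new [(0,0) (0,1) (0,2) (0,3) (0,4) (0,5) (0,6) (1,0) (1,1) (1,2) (1,3) (1,4) (1,5) (1,6) (2,4) (2,5) (3,3) (3,4) (3,5)] -> total=21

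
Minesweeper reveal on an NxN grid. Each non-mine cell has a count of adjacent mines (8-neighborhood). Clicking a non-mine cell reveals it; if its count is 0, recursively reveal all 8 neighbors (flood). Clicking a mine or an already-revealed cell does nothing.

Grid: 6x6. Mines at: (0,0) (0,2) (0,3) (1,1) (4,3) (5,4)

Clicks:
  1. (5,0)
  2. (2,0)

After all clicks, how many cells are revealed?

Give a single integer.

Answer: 12

Derivation:
Click 1 (5,0) count=0: revealed 12 new [(2,0) (2,1) (2,2) (3,0) (3,1) (3,2) (4,0) (4,1) (4,2) (5,0) (5,1) (5,2)] -> total=12
Click 2 (2,0) count=1: revealed 0 new [(none)] -> total=12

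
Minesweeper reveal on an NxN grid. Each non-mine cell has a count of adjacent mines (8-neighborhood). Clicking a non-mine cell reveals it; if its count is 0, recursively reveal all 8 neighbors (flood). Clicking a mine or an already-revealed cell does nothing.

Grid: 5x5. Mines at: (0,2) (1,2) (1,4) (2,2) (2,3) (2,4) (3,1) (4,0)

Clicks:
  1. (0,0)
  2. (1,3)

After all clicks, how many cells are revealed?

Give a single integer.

Click 1 (0,0) count=0: revealed 6 new [(0,0) (0,1) (1,0) (1,1) (2,0) (2,1)] -> total=6
Click 2 (1,3) count=6: revealed 1 new [(1,3)] -> total=7

Answer: 7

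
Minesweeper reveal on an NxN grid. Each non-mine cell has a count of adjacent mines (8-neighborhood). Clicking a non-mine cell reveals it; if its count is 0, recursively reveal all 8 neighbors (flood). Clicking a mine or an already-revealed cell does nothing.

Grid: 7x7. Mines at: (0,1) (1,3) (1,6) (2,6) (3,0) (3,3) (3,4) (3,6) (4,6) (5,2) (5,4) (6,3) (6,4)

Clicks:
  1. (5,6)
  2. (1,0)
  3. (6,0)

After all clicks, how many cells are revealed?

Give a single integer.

Answer: 8

Derivation:
Click 1 (5,6) count=1: revealed 1 new [(5,6)] -> total=1
Click 2 (1,0) count=1: revealed 1 new [(1,0)] -> total=2
Click 3 (6,0) count=0: revealed 6 new [(4,0) (4,1) (5,0) (5,1) (6,0) (6,1)] -> total=8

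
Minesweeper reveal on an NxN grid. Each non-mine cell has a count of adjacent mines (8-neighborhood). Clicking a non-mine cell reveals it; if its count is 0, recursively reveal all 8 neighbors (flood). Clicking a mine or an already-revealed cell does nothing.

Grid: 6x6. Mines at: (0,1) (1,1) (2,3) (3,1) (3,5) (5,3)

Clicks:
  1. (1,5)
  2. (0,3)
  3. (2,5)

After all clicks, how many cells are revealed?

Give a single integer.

Answer: 10

Derivation:
Click 1 (1,5) count=0: revealed 10 new [(0,2) (0,3) (0,4) (0,5) (1,2) (1,3) (1,4) (1,5) (2,4) (2,5)] -> total=10
Click 2 (0,3) count=0: revealed 0 new [(none)] -> total=10
Click 3 (2,5) count=1: revealed 0 new [(none)] -> total=10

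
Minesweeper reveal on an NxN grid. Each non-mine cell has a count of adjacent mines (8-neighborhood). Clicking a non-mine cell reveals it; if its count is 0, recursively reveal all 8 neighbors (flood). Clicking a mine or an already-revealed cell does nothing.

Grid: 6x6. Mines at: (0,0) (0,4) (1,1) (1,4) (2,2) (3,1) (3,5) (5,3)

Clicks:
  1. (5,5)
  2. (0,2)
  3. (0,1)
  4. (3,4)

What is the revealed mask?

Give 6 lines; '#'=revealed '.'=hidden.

Click 1 (5,5) count=0: revealed 4 new [(4,4) (4,5) (5,4) (5,5)] -> total=4
Click 2 (0,2) count=1: revealed 1 new [(0,2)] -> total=5
Click 3 (0,1) count=2: revealed 1 new [(0,1)] -> total=6
Click 4 (3,4) count=1: revealed 1 new [(3,4)] -> total=7

Answer: .##...
......
......
....#.
....##
....##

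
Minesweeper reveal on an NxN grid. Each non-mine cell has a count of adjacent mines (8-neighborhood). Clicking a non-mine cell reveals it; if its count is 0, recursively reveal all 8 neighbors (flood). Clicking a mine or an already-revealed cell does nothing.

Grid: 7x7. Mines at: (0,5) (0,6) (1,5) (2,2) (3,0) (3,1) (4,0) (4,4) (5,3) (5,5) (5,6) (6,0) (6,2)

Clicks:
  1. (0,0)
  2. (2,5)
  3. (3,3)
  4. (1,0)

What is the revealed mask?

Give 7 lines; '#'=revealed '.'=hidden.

Answer: #####..
#####..
##...#.
...#...
.......
.......
.......

Derivation:
Click 1 (0,0) count=0: revealed 12 new [(0,0) (0,1) (0,2) (0,3) (0,4) (1,0) (1,1) (1,2) (1,3) (1,4) (2,0) (2,1)] -> total=12
Click 2 (2,5) count=1: revealed 1 new [(2,5)] -> total=13
Click 3 (3,3) count=2: revealed 1 new [(3,3)] -> total=14
Click 4 (1,0) count=0: revealed 0 new [(none)] -> total=14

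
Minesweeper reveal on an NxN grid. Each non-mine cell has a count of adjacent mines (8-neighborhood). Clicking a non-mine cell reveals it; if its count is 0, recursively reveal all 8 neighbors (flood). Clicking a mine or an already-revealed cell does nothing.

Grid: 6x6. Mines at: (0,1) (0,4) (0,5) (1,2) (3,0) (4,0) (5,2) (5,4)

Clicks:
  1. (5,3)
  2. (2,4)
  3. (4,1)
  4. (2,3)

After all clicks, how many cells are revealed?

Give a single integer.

Click 1 (5,3) count=2: revealed 1 new [(5,3)] -> total=1
Click 2 (2,4) count=0: revealed 18 new [(1,3) (1,4) (1,5) (2,1) (2,2) (2,3) (2,4) (2,5) (3,1) (3,2) (3,3) (3,4) (3,5) (4,1) (4,2) (4,3) (4,4) (4,5)] -> total=19
Click 3 (4,1) count=3: revealed 0 new [(none)] -> total=19
Click 4 (2,3) count=1: revealed 0 new [(none)] -> total=19

Answer: 19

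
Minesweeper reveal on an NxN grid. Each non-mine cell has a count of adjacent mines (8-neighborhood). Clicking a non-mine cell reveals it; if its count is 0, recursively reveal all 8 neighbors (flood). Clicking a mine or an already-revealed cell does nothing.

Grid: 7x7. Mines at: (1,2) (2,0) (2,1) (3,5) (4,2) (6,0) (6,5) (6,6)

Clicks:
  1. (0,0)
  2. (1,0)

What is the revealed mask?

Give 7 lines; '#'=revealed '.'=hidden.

Click 1 (0,0) count=0: revealed 4 new [(0,0) (0,1) (1,0) (1,1)] -> total=4
Click 2 (1,0) count=2: revealed 0 new [(none)] -> total=4

Answer: ##.....
##.....
.......
.......
.......
.......
.......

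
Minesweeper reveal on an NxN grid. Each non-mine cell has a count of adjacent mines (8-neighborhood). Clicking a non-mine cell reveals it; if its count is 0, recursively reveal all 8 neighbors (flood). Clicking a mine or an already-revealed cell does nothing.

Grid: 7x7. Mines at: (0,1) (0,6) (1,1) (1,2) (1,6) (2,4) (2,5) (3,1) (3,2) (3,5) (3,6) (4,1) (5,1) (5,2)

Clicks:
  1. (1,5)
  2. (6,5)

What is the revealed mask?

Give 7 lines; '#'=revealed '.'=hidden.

Click 1 (1,5) count=4: revealed 1 new [(1,5)] -> total=1
Click 2 (6,5) count=0: revealed 12 new [(4,3) (4,4) (4,5) (4,6) (5,3) (5,4) (5,5) (5,6) (6,3) (6,4) (6,5) (6,6)] -> total=13

Answer: .......
.....#.
.......
.......
...####
...####
...####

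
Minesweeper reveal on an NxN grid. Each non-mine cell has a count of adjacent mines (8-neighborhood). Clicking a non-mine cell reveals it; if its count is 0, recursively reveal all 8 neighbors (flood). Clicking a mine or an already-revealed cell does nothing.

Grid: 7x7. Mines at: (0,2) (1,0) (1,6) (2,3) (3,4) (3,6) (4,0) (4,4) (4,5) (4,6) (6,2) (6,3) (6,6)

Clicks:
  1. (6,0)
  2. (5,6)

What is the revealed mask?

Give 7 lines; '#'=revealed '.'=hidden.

Click 1 (6,0) count=0: revealed 4 new [(5,0) (5,1) (6,0) (6,1)] -> total=4
Click 2 (5,6) count=3: revealed 1 new [(5,6)] -> total=5

Answer: .......
.......
.......
.......
.......
##....#
##.....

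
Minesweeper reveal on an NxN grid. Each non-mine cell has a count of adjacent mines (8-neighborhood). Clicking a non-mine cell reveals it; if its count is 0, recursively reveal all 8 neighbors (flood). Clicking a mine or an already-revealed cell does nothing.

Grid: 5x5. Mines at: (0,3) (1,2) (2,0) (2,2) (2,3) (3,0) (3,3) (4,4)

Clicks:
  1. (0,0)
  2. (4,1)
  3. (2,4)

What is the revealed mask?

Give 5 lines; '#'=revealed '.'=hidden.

Answer: ##...
##...
....#
.....
.#...

Derivation:
Click 1 (0,0) count=0: revealed 4 new [(0,0) (0,1) (1,0) (1,1)] -> total=4
Click 2 (4,1) count=1: revealed 1 new [(4,1)] -> total=5
Click 3 (2,4) count=2: revealed 1 new [(2,4)] -> total=6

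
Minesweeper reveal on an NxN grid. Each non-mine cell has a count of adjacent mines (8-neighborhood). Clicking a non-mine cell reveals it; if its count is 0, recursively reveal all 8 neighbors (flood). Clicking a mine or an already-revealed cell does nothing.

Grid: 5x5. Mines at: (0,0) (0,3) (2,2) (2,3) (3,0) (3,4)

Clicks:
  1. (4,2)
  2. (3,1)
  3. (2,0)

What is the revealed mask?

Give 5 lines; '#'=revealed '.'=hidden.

Answer: .....
.....
#....
.###.
.###.

Derivation:
Click 1 (4,2) count=0: revealed 6 new [(3,1) (3,2) (3,3) (4,1) (4,2) (4,3)] -> total=6
Click 2 (3,1) count=2: revealed 0 new [(none)] -> total=6
Click 3 (2,0) count=1: revealed 1 new [(2,0)] -> total=7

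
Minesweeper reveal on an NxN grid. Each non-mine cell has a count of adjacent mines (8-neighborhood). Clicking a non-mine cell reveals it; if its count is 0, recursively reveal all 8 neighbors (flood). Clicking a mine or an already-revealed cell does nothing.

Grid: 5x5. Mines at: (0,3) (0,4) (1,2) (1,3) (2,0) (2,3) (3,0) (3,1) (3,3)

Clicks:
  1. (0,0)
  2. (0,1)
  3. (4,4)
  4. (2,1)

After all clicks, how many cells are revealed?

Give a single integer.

Answer: 6

Derivation:
Click 1 (0,0) count=0: revealed 4 new [(0,0) (0,1) (1,0) (1,1)] -> total=4
Click 2 (0,1) count=1: revealed 0 new [(none)] -> total=4
Click 3 (4,4) count=1: revealed 1 new [(4,4)] -> total=5
Click 4 (2,1) count=4: revealed 1 new [(2,1)] -> total=6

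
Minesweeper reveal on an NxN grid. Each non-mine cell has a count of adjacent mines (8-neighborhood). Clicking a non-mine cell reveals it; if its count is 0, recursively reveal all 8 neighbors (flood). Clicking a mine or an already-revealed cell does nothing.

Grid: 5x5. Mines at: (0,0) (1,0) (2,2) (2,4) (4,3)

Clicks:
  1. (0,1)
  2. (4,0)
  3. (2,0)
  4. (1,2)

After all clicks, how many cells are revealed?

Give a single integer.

Answer: 10

Derivation:
Click 1 (0,1) count=2: revealed 1 new [(0,1)] -> total=1
Click 2 (4,0) count=0: revealed 8 new [(2,0) (2,1) (3,0) (3,1) (3,2) (4,0) (4,1) (4,2)] -> total=9
Click 3 (2,0) count=1: revealed 0 new [(none)] -> total=9
Click 4 (1,2) count=1: revealed 1 new [(1,2)] -> total=10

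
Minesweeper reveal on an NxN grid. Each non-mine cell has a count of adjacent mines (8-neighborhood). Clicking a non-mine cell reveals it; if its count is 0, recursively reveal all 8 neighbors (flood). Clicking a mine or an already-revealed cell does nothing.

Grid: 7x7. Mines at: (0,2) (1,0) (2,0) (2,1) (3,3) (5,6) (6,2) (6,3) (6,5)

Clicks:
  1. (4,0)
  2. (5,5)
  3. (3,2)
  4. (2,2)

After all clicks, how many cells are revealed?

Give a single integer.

Click 1 (4,0) count=0: revealed 11 new [(3,0) (3,1) (3,2) (4,0) (4,1) (4,2) (5,0) (5,1) (5,2) (6,0) (6,1)] -> total=11
Click 2 (5,5) count=2: revealed 1 new [(5,5)] -> total=12
Click 3 (3,2) count=2: revealed 0 new [(none)] -> total=12
Click 4 (2,2) count=2: revealed 1 new [(2,2)] -> total=13

Answer: 13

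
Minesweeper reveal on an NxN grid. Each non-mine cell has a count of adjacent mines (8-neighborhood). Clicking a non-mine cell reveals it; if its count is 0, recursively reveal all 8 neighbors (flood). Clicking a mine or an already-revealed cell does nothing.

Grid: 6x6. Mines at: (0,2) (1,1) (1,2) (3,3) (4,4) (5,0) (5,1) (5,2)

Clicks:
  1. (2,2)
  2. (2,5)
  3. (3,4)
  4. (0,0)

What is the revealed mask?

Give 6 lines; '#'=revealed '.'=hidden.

Click 1 (2,2) count=3: revealed 1 new [(2,2)] -> total=1
Click 2 (2,5) count=0: revealed 11 new [(0,3) (0,4) (0,5) (1,3) (1,4) (1,5) (2,3) (2,4) (2,5) (3,4) (3,5)] -> total=12
Click 3 (3,4) count=2: revealed 0 new [(none)] -> total=12
Click 4 (0,0) count=1: revealed 1 new [(0,0)] -> total=13

Answer: #..###
...###
..####
....##
......
......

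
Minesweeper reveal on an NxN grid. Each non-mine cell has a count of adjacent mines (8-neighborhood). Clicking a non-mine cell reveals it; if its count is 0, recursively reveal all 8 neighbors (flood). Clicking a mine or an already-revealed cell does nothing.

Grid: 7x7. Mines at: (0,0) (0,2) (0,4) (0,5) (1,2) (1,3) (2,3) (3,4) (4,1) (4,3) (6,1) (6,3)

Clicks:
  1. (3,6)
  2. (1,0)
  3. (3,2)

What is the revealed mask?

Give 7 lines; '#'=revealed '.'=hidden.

Click 1 (3,6) count=0: revealed 15 new [(1,5) (1,6) (2,5) (2,6) (3,5) (3,6) (4,4) (4,5) (4,6) (5,4) (5,5) (5,6) (6,4) (6,5) (6,6)] -> total=15
Click 2 (1,0) count=1: revealed 1 new [(1,0)] -> total=16
Click 3 (3,2) count=3: revealed 1 new [(3,2)] -> total=17

Answer: .......
#....##
.....##
..#..##
....###
....###
....###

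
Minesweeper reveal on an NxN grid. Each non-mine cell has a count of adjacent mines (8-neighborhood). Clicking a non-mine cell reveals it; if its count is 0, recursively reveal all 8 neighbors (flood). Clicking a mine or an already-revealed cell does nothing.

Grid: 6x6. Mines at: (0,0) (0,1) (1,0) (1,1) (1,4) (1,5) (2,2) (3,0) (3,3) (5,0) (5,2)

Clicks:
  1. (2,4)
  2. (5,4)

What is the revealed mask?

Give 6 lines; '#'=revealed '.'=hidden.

Click 1 (2,4) count=3: revealed 1 new [(2,4)] -> total=1
Click 2 (5,4) count=0: revealed 9 new [(2,5) (3,4) (3,5) (4,3) (4,4) (4,5) (5,3) (5,4) (5,5)] -> total=10

Answer: ......
......
....##
....##
...###
...###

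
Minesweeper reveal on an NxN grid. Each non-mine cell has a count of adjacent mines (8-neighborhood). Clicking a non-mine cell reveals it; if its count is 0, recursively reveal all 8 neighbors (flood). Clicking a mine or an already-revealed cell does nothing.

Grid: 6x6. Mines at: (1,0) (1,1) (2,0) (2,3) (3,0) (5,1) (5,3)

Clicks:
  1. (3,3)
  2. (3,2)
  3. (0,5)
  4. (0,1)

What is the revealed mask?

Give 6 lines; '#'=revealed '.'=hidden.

Click 1 (3,3) count=1: revealed 1 new [(3,3)] -> total=1
Click 2 (3,2) count=1: revealed 1 new [(3,2)] -> total=2
Click 3 (0,5) count=0: revealed 16 new [(0,2) (0,3) (0,4) (0,5) (1,2) (1,3) (1,4) (1,5) (2,4) (2,5) (3,4) (3,5) (4,4) (4,5) (5,4) (5,5)] -> total=18
Click 4 (0,1) count=2: revealed 1 new [(0,1)] -> total=19

Answer: .#####
..####
....##
..####
....##
....##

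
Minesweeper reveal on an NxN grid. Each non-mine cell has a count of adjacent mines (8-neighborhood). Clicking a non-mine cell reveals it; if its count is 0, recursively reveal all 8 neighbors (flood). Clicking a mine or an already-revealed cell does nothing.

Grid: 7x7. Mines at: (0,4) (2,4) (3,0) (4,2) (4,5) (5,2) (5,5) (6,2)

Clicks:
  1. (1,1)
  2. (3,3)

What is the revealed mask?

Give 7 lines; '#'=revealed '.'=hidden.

Click 1 (1,1) count=0: revealed 15 new [(0,0) (0,1) (0,2) (0,3) (1,0) (1,1) (1,2) (1,3) (2,0) (2,1) (2,2) (2,3) (3,1) (3,2) (3,3)] -> total=15
Click 2 (3,3) count=2: revealed 0 new [(none)] -> total=15

Answer: ####...
####...
####...
.###...
.......
.......
.......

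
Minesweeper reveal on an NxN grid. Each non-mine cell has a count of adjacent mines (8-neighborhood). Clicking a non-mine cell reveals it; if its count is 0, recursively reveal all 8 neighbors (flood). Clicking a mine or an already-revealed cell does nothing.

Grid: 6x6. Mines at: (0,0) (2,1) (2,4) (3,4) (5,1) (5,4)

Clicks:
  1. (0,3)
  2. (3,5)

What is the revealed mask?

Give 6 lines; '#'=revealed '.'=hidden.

Answer: .#####
.#####
......
.....#
......
......

Derivation:
Click 1 (0,3) count=0: revealed 10 new [(0,1) (0,2) (0,3) (0,4) (0,5) (1,1) (1,2) (1,3) (1,4) (1,5)] -> total=10
Click 2 (3,5) count=2: revealed 1 new [(3,5)] -> total=11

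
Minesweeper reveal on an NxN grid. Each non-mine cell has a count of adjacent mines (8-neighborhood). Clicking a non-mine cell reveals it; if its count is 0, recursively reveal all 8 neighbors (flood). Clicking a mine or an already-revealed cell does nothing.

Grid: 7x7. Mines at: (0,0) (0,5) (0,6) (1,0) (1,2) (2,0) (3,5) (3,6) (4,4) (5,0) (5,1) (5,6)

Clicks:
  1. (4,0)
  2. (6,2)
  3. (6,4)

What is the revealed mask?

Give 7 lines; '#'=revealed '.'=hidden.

Click 1 (4,0) count=2: revealed 1 new [(4,0)] -> total=1
Click 2 (6,2) count=1: revealed 1 new [(6,2)] -> total=2
Click 3 (6,4) count=0: revealed 7 new [(5,2) (5,3) (5,4) (5,5) (6,3) (6,4) (6,5)] -> total=9

Answer: .......
.......
.......
.......
#......
..####.
..####.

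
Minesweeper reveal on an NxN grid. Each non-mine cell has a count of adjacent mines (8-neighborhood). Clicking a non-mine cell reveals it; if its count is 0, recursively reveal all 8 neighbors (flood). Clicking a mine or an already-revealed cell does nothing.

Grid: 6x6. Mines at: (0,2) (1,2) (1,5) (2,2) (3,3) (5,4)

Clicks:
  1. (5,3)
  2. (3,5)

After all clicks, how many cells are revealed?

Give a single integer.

Click 1 (5,3) count=1: revealed 1 new [(5,3)] -> total=1
Click 2 (3,5) count=0: revealed 6 new [(2,4) (2,5) (3,4) (3,5) (4,4) (4,5)] -> total=7

Answer: 7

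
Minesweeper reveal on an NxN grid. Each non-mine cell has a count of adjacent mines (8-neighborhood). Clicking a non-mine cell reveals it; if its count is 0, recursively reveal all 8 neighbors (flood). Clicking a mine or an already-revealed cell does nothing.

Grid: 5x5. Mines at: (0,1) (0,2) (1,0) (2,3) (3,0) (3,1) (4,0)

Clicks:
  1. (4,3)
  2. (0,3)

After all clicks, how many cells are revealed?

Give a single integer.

Click 1 (4,3) count=0: revealed 6 new [(3,2) (3,3) (3,4) (4,2) (4,3) (4,4)] -> total=6
Click 2 (0,3) count=1: revealed 1 new [(0,3)] -> total=7

Answer: 7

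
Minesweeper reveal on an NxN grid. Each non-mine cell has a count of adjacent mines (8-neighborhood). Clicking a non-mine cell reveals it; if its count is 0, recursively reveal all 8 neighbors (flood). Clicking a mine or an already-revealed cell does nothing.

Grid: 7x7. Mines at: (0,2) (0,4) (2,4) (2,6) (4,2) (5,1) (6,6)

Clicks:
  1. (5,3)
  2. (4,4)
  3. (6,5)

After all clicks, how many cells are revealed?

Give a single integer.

Answer: 17

Derivation:
Click 1 (5,3) count=1: revealed 1 new [(5,3)] -> total=1
Click 2 (4,4) count=0: revealed 16 new [(3,3) (3,4) (3,5) (3,6) (4,3) (4,4) (4,5) (4,6) (5,2) (5,4) (5,5) (5,6) (6,2) (6,3) (6,4) (6,5)] -> total=17
Click 3 (6,5) count=1: revealed 0 new [(none)] -> total=17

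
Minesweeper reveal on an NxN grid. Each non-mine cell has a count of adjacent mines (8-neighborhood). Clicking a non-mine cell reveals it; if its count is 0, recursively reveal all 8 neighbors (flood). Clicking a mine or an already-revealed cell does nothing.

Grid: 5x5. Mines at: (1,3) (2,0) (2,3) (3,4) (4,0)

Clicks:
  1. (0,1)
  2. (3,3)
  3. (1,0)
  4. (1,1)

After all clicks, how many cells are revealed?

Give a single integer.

Answer: 7

Derivation:
Click 1 (0,1) count=0: revealed 6 new [(0,0) (0,1) (0,2) (1,0) (1,1) (1,2)] -> total=6
Click 2 (3,3) count=2: revealed 1 new [(3,3)] -> total=7
Click 3 (1,0) count=1: revealed 0 new [(none)] -> total=7
Click 4 (1,1) count=1: revealed 0 new [(none)] -> total=7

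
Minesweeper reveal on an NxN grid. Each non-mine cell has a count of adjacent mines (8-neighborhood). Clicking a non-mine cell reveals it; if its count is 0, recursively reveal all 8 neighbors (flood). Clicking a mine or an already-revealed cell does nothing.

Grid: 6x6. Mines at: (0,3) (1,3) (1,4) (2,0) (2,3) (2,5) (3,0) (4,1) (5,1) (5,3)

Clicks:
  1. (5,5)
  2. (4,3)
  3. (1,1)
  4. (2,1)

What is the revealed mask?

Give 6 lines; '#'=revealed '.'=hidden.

Click 1 (5,5) count=0: revealed 6 new [(3,4) (3,5) (4,4) (4,5) (5,4) (5,5)] -> total=6
Click 2 (4,3) count=1: revealed 1 new [(4,3)] -> total=7
Click 3 (1,1) count=1: revealed 1 new [(1,1)] -> total=8
Click 4 (2,1) count=2: revealed 1 new [(2,1)] -> total=9

Answer: ......
.#....
.#....
....##
...###
....##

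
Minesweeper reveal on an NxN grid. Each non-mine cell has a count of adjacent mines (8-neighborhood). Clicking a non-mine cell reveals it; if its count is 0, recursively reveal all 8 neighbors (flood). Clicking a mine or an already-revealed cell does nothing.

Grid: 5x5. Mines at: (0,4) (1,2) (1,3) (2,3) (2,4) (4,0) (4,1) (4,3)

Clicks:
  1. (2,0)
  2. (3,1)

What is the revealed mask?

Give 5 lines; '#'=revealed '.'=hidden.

Answer: ##...
##...
##...
##...
.....

Derivation:
Click 1 (2,0) count=0: revealed 8 new [(0,0) (0,1) (1,0) (1,1) (2,0) (2,1) (3,0) (3,1)] -> total=8
Click 2 (3,1) count=2: revealed 0 new [(none)] -> total=8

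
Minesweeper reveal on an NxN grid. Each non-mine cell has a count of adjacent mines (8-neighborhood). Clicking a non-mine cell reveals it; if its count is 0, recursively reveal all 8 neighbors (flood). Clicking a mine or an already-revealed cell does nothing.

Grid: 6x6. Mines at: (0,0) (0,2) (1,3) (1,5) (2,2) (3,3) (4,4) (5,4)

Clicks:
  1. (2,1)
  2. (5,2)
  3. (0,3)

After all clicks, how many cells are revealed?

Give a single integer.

Answer: 16

Derivation:
Click 1 (2,1) count=1: revealed 1 new [(2,1)] -> total=1
Click 2 (5,2) count=0: revealed 14 new [(1,0) (1,1) (2,0) (3,0) (3,1) (3,2) (4,0) (4,1) (4,2) (4,3) (5,0) (5,1) (5,2) (5,3)] -> total=15
Click 3 (0,3) count=2: revealed 1 new [(0,3)] -> total=16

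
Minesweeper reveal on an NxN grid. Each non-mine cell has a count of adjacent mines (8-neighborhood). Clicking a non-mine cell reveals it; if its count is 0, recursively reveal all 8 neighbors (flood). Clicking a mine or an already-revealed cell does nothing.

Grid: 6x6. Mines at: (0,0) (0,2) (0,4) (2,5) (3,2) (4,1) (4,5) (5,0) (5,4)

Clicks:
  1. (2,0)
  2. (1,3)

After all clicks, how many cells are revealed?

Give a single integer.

Click 1 (2,0) count=0: revealed 6 new [(1,0) (1,1) (2,0) (2,1) (3,0) (3,1)] -> total=6
Click 2 (1,3) count=2: revealed 1 new [(1,3)] -> total=7

Answer: 7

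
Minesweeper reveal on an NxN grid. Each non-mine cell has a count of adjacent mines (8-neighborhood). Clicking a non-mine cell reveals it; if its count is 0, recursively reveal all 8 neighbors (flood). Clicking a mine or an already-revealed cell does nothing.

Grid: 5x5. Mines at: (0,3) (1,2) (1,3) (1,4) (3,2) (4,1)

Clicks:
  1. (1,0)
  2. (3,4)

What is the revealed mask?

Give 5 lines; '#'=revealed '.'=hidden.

Answer: ##...
##...
##.##
##.##
...##

Derivation:
Click 1 (1,0) count=0: revealed 8 new [(0,0) (0,1) (1,0) (1,1) (2,0) (2,1) (3,0) (3,1)] -> total=8
Click 2 (3,4) count=0: revealed 6 new [(2,3) (2,4) (3,3) (3,4) (4,3) (4,4)] -> total=14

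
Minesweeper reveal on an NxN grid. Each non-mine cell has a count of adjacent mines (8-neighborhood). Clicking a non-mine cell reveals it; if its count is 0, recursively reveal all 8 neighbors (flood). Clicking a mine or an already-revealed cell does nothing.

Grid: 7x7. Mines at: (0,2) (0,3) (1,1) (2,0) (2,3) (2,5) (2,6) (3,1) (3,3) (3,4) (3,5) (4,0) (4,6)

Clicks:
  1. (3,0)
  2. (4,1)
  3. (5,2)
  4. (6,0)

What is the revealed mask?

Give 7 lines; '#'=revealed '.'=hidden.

Click 1 (3,0) count=3: revealed 1 new [(3,0)] -> total=1
Click 2 (4,1) count=2: revealed 1 new [(4,1)] -> total=2
Click 3 (5,2) count=0: revealed 18 new [(4,2) (4,3) (4,4) (4,5) (5,0) (5,1) (5,2) (5,3) (5,4) (5,5) (5,6) (6,0) (6,1) (6,2) (6,3) (6,4) (6,5) (6,6)] -> total=20
Click 4 (6,0) count=0: revealed 0 new [(none)] -> total=20

Answer: .......
.......
.......
#......
.#####.
#######
#######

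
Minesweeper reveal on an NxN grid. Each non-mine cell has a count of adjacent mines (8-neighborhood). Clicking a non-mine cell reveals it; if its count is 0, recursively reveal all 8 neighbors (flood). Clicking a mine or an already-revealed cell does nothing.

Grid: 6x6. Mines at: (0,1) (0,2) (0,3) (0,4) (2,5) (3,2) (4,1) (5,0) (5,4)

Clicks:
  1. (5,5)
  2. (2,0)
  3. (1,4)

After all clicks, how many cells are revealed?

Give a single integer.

Click 1 (5,5) count=1: revealed 1 new [(5,5)] -> total=1
Click 2 (2,0) count=0: revealed 6 new [(1,0) (1,1) (2,0) (2,1) (3,0) (3,1)] -> total=7
Click 3 (1,4) count=3: revealed 1 new [(1,4)] -> total=8

Answer: 8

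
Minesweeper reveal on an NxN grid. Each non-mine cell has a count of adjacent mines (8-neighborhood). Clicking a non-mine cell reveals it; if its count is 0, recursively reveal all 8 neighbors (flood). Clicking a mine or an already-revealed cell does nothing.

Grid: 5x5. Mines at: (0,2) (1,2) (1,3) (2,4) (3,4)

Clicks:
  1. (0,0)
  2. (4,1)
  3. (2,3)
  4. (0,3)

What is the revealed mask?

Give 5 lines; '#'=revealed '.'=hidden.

Click 1 (0,0) count=0: revealed 16 new [(0,0) (0,1) (1,0) (1,1) (2,0) (2,1) (2,2) (2,3) (3,0) (3,1) (3,2) (3,3) (4,0) (4,1) (4,2) (4,3)] -> total=16
Click 2 (4,1) count=0: revealed 0 new [(none)] -> total=16
Click 3 (2,3) count=4: revealed 0 new [(none)] -> total=16
Click 4 (0,3) count=3: revealed 1 new [(0,3)] -> total=17

Answer: ##.#.
##...
####.
####.
####.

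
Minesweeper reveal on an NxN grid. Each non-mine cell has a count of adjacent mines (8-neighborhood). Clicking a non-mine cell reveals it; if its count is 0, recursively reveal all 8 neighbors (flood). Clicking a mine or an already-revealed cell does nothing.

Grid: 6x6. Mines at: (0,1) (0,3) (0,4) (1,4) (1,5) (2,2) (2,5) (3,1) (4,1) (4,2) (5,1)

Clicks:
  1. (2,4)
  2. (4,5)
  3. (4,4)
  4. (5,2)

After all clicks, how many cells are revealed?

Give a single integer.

Click 1 (2,4) count=3: revealed 1 new [(2,4)] -> total=1
Click 2 (4,5) count=0: revealed 9 new [(3,3) (3,4) (3,5) (4,3) (4,4) (4,5) (5,3) (5,4) (5,5)] -> total=10
Click 3 (4,4) count=0: revealed 0 new [(none)] -> total=10
Click 4 (5,2) count=3: revealed 1 new [(5,2)] -> total=11

Answer: 11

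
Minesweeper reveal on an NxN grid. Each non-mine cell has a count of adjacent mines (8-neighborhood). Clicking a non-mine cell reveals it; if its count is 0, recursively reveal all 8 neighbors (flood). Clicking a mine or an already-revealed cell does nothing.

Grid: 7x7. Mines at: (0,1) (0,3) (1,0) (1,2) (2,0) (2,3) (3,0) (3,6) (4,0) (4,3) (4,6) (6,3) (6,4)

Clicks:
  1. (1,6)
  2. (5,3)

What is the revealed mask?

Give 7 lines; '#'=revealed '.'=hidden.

Click 1 (1,6) count=0: revealed 9 new [(0,4) (0,5) (0,6) (1,4) (1,5) (1,6) (2,4) (2,5) (2,6)] -> total=9
Click 2 (5,3) count=3: revealed 1 new [(5,3)] -> total=10

Answer: ....###
....###
....###
.......
.......
...#...
.......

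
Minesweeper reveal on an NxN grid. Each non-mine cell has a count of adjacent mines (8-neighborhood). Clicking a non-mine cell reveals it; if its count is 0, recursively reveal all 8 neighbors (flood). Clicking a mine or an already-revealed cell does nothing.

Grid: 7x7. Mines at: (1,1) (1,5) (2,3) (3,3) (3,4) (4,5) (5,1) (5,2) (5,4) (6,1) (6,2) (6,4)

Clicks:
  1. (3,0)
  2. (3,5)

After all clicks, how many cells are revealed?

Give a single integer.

Click 1 (3,0) count=0: revealed 9 new [(2,0) (2,1) (2,2) (3,0) (3,1) (3,2) (4,0) (4,1) (4,2)] -> total=9
Click 2 (3,5) count=2: revealed 1 new [(3,5)] -> total=10

Answer: 10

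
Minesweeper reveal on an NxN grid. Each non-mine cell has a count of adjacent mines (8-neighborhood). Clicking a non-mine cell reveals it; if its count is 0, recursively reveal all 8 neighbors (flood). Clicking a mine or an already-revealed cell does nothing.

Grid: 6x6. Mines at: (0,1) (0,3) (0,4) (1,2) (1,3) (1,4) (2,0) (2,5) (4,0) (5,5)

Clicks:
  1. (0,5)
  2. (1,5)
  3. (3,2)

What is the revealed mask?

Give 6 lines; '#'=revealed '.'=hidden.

Click 1 (0,5) count=2: revealed 1 new [(0,5)] -> total=1
Click 2 (1,5) count=3: revealed 1 new [(1,5)] -> total=2
Click 3 (3,2) count=0: revealed 16 new [(2,1) (2,2) (2,3) (2,4) (3,1) (3,2) (3,3) (3,4) (4,1) (4,2) (4,3) (4,4) (5,1) (5,2) (5,3) (5,4)] -> total=18

Answer: .....#
.....#
.####.
.####.
.####.
.####.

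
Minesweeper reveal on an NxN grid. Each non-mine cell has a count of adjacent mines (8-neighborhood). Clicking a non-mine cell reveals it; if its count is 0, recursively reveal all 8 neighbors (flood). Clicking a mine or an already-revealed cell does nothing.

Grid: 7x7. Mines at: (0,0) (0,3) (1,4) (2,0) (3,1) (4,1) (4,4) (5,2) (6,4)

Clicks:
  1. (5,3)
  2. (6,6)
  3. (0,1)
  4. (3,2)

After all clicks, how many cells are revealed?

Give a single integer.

Click 1 (5,3) count=3: revealed 1 new [(5,3)] -> total=1
Click 2 (6,6) count=0: revealed 14 new [(0,5) (0,6) (1,5) (1,6) (2,5) (2,6) (3,5) (3,6) (4,5) (4,6) (5,5) (5,6) (6,5) (6,6)] -> total=15
Click 3 (0,1) count=1: revealed 1 new [(0,1)] -> total=16
Click 4 (3,2) count=2: revealed 1 new [(3,2)] -> total=17

Answer: 17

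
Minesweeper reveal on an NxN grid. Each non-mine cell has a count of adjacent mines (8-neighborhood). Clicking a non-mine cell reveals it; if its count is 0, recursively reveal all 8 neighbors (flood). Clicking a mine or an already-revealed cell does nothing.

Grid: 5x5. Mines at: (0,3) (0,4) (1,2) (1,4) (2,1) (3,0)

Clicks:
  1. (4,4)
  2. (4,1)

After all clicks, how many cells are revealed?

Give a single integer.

Answer: 11

Derivation:
Click 1 (4,4) count=0: revealed 11 new [(2,2) (2,3) (2,4) (3,1) (3,2) (3,3) (3,4) (4,1) (4,2) (4,3) (4,4)] -> total=11
Click 2 (4,1) count=1: revealed 0 new [(none)] -> total=11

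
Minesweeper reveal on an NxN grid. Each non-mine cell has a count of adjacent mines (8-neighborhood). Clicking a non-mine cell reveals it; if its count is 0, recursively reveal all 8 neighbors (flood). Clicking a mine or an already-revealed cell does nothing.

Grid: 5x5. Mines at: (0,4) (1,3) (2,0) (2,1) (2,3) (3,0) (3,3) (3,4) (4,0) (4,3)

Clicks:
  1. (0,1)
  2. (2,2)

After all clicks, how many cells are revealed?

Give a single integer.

Click 1 (0,1) count=0: revealed 6 new [(0,0) (0,1) (0,2) (1,0) (1,1) (1,2)] -> total=6
Click 2 (2,2) count=4: revealed 1 new [(2,2)] -> total=7

Answer: 7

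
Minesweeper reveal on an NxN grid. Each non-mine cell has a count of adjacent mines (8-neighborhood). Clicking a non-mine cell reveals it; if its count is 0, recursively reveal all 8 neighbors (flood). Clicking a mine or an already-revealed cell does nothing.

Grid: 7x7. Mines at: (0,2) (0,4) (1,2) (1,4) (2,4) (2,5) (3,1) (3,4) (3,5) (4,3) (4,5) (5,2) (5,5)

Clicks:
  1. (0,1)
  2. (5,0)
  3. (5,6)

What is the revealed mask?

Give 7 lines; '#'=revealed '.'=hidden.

Answer: .#.....
.......
.......
.......
##.....
##....#
##.....

Derivation:
Click 1 (0,1) count=2: revealed 1 new [(0,1)] -> total=1
Click 2 (5,0) count=0: revealed 6 new [(4,0) (4,1) (5,0) (5,1) (6,0) (6,1)] -> total=7
Click 3 (5,6) count=2: revealed 1 new [(5,6)] -> total=8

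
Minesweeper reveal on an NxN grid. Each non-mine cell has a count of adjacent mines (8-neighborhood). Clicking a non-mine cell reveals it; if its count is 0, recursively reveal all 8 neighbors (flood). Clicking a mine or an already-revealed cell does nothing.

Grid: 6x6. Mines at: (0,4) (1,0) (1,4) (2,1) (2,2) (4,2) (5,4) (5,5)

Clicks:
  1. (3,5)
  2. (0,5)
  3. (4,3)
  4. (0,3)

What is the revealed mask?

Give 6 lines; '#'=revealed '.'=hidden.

Click 1 (3,5) count=0: revealed 9 new [(2,3) (2,4) (2,5) (3,3) (3,4) (3,5) (4,3) (4,4) (4,5)] -> total=9
Click 2 (0,5) count=2: revealed 1 new [(0,5)] -> total=10
Click 3 (4,3) count=2: revealed 0 new [(none)] -> total=10
Click 4 (0,3) count=2: revealed 1 new [(0,3)] -> total=11

Answer: ...#.#
......
...###
...###
...###
......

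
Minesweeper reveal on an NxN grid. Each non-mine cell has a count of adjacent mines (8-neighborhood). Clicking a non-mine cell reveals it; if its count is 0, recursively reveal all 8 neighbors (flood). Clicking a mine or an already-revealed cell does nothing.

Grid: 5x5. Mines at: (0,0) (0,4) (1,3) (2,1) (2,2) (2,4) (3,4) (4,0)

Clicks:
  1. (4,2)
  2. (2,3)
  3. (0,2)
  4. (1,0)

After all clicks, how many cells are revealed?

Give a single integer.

Answer: 9

Derivation:
Click 1 (4,2) count=0: revealed 6 new [(3,1) (3,2) (3,3) (4,1) (4,2) (4,3)] -> total=6
Click 2 (2,3) count=4: revealed 1 new [(2,3)] -> total=7
Click 3 (0,2) count=1: revealed 1 new [(0,2)] -> total=8
Click 4 (1,0) count=2: revealed 1 new [(1,0)] -> total=9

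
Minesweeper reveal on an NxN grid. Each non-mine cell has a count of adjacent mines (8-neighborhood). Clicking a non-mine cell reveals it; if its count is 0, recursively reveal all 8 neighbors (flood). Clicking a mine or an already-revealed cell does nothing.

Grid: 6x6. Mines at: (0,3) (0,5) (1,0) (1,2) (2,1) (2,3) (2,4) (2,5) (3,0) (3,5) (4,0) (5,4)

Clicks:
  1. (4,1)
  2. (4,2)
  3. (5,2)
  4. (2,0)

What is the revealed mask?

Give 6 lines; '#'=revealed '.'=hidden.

Answer: ......
......
#.....
.###..
.###..
.###..

Derivation:
Click 1 (4,1) count=2: revealed 1 new [(4,1)] -> total=1
Click 2 (4,2) count=0: revealed 8 new [(3,1) (3,2) (3,3) (4,2) (4,3) (5,1) (5,2) (5,3)] -> total=9
Click 3 (5,2) count=0: revealed 0 new [(none)] -> total=9
Click 4 (2,0) count=3: revealed 1 new [(2,0)] -> total=10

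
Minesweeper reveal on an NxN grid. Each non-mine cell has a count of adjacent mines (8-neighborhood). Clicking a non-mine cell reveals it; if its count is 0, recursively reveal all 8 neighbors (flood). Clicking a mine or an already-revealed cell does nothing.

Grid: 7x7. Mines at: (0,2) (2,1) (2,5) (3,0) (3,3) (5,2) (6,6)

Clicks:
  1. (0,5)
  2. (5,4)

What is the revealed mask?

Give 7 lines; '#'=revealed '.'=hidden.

Answer: ...####
...####
.......
....###
...####
...####
...###.

Derivation:
Click 1 (0,5) count=0: revealed 8 new [(0,3) (0,4) (0,5) (0,6) (1,3) (1,4) (1,5) (1,6)] -> total=8
Click 2 (5,4) count=0: revealed 14 new [(3,4) (3,5) (3,6) (4,3) (4,4) (4,5) (4,6) (5,3) (5,4) (5,5) (5,6) (6,3) (6,4) (6,5)] -> total=22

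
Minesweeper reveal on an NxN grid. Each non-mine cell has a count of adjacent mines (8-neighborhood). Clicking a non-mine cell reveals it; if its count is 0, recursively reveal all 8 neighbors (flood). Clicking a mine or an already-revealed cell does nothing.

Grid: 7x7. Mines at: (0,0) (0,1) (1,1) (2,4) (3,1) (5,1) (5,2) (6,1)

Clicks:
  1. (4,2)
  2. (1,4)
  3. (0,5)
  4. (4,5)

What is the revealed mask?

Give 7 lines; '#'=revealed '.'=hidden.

Answer: ..#####
..#####
.....##
...####
..#####
...####
...####

Derivation:
Click 1 (4,2) count=3: revealed 1 new [(4,2)] -> total=1
Click 2 (1,4) count=1: revealed 1 new [(1,4)] -> total=2
Click 3 (0,5) count=0: revealed 27 new [(0,2) (0,3) (0,4) (0,5) (0,6) (1,2) (1,3) (1,5) (1,6) (2,5) (2,6) (3,3) (3,4) (3,5) (3,6) (4,3) (4,4) (4,5) (4,6) (5,3) (5,4) (5,5) (5,6) (6,3) (6,4) (6,5) (6,6)] -> total=29
Click 4 (4,5) count=0: revealed 0 new [(none)] -> total=29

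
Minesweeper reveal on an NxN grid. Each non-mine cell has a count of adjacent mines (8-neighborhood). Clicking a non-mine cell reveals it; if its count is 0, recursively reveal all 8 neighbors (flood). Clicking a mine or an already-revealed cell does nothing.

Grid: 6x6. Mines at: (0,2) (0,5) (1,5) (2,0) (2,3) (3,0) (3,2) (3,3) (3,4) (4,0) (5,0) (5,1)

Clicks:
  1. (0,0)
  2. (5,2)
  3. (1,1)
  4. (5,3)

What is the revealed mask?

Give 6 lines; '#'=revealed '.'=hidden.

Answer: ##....
##....
......
......
..####
..####

Derivation:
Click 1 (0,0) count=0: revealed 4 new [(0,0) (0,1) (1,0) (1,1)] -> total=4
Click 2 (5,2) count=1: revealed 1 new [(5,2)] -> total=5
Click 3 (1,1) count=2: revealed 0 new [(none)] -> total=5
Click 4 (5,3) count=0: revealed 7 new [(4,2) (4,3) (4,4) (4,5) (5,3) (5,4) (5,5)] -> total=12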